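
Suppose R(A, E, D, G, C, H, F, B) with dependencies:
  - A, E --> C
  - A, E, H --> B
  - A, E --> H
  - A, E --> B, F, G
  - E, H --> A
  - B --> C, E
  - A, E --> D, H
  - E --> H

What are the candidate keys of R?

{B}, {E}

{B}⁺ = {A, B, C, D, E, F, G, H} — all of the relation — so {B} is a candidate key.
{E}⁺ = {A, B, C, D, E, F, G, H} — all of the relation — so {E} is a candidate key.
These are minimal and exhaustive — every other superkey contains one of them.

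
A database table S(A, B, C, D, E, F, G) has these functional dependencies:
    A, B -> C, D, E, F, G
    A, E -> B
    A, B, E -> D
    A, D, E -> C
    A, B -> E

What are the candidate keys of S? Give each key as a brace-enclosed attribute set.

{A, B}, {A, E}

No FD produces {A}, so it must be in every candidate key.
{A, B} is a candidate key since {A, B}⁺ = {A, B, C, D, E, F, G} covers every attribute.
{A, E} is a candidate key since {A, E}⁺ = {A, B, C, D, E, F, G} covers every attribute.
No proper subset of any of these is a key, and no other minimal superkey exists.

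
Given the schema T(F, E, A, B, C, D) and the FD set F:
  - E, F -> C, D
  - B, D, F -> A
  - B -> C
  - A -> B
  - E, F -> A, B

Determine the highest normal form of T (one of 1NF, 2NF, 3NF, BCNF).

2NF

Candidate key: {E, F}. Prime attributes: {E, F}.
B, D, F -> A breaks BCNF: {B, D, F}⁺ = {A, B, C, D, F}, so {B, D, F} is not a superkey.
B, D, F -> A has non-prime {A} on the right and a non-superkey on the left, so 3NF fails.
No non-prime attribute depends on a proper subset of any candidate key, so 2NF holds.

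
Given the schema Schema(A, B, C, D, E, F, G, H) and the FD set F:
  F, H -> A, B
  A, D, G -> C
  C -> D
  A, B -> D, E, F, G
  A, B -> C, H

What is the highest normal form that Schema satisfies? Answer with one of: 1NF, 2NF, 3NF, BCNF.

2NF

Candidate keys: {A, B}, {F, H}. Prime attributes: {A, B, F, H}.
For A, D, G -> C we have {A, D, G}⁺ = {A, C, D, G}; {A, D, G} is not a superkey, so BCNF fails.
Because {C} is non-prime and the left side of A, D, G -> C is not a superkey, the relation is not in 3NF.
No proper subset of a key has a non-prime attribute in its closure, so there is no partial dependency; 2NF holds.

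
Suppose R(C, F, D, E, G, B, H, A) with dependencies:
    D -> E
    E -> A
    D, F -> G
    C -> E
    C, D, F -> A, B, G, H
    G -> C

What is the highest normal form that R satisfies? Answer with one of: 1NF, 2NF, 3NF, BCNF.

Candidate key: {D, F}. Prime attributes: {D, F}.
For D -> E we have {D}⁺ = {A, D, E}; {D} is not a superkey, so BCNF fails.
D -> E has non-prime {E} on the right and a non-superkey on the left, so 3NF fails.
{D} is a proper subset of the key {D, F}, and {D}⁺ contains the non-prime attributes {A, E} — a partial dependency, so 2NF is violated.

1NF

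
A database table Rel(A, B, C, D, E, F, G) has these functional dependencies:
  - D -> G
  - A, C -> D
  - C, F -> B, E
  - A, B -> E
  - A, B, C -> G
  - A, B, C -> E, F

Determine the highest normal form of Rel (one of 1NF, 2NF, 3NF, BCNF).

Candidate keys: {A, B, C}, {A, C, F}. Prime attributes: {A, B, C, F}.
D -> G: {D}⁺ = {D, G}, which is not all of the attributes, so the left side is not a superkey — BCNF is violated.
D -> G has non-prime {G} on the right and a non-superkey on the left, so 3NF fails.
Since {A, B} ⊂ {A, B, C} and {A, B}⁺ ⊇ {E} with {E} non-prime, there is a partial dependency; 2NF fails.

1NF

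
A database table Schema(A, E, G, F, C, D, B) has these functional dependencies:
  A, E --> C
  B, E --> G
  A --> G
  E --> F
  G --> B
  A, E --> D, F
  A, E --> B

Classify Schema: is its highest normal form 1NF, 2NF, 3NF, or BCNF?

Candidate key: {A, E}. Prime attributes: {A, E}.
B, E --> G breaks BCNF: {B, E}⁺ = {B, E, F, G}, so {B, E} is not a superkey.
B, E --> G determines the non-prime attribute {G} from a non-superkey — 3NF is violated.
{A} is a proper subset of the key {A, E}, and {A}⁺ contains the non-prime attributes {B, G} — a partial dependency, so 2NF is violated.

1NF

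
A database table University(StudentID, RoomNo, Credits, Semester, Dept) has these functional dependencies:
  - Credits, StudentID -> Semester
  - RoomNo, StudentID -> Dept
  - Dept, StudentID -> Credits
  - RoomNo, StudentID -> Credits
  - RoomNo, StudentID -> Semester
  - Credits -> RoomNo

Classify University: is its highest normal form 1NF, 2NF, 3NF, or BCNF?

Candidate keys: {Credits, StudentID}, {Dept, StudentID}, {RoomNo, StudentID}. Prime attributes: {Credits, Dept, RoomNo, StudentID}.
Credits -> RoomNo: {Credits}⁺ = {Credits, RoomNo}, which is not all of the attributes, so the left side is not a superkey — BCNF is violated.
Since {RoomNo} ⊆ prime attributes and every other non-superkey FD also has a prime right side, the schema is in 3NF.

3NF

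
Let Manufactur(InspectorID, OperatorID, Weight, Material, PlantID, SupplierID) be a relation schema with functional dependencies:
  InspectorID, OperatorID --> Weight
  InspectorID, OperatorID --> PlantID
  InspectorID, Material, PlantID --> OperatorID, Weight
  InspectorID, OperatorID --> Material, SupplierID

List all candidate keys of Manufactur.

{InspectorID, Material, PlantID}, {InspectorID, OperatorID}

No FD produces {InspectorID}, so it must be in every candidate key.
{InspectorID, OperatorID}⁺ = {InspectorID, Material, OperatorID, PlantID, SupplierID, Weight}, which is every attribute, so {InspectorID, OperatorID} is a candidate key.
{InspectorID, Material, PlantID}⁺ = {InspectorID, Material, OperatorID, PlantID, SupplierID, Weight}, which is every attribute, so {InspectorID, Material, PlantID} is a candidate key.
Any other superkey properly contains one of these, so there are no further candidate keys.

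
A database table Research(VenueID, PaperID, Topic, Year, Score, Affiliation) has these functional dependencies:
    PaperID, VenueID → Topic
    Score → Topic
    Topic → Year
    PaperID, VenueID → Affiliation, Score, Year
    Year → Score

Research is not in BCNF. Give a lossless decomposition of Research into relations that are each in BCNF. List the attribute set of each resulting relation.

{Affiliation, PaperID, Score, VenueID}; {Score, Topic, Year}

Candidate key of the original relation: {PaperID, VenueID}.
In {Affiliation, PaperID, Score, Topic, VenueID, Year}, {Score} is not a superkey ({Score}⁺ restricted to this set is {Score, Topic, Year}), so split on Score → Topic, Year into {Score, Topic, Year} and {Affiliation, PaperID, Score, VenueID}.
{Score, Topic, Year}: every determinant is a superkey — BCNF.
{Affiliation, PaperID, Score, VenueID}: every determinant is a superkey — BCNF.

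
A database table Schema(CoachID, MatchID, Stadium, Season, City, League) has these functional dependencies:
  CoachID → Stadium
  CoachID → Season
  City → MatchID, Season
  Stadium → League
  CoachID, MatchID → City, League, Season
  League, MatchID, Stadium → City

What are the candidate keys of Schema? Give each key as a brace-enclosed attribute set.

{CoachID} never appears on the right of any FD, so every key must include it.
{City, CoachID} is a candidate key since {City, CoachID}⁺ = {City, CoachID, League, MatchID, Season, Stadium} covers every attribute.
{CoachID, MatchID} is a candidate key since {CoachID, MatchID}⁺ = {City, CoachID, League, MatchID, Season, Stadium} covers every attribute.
These are minimal and exhaustive — every other superkey contains one of them.

{City, CoachID}, {CoachID, MatchID}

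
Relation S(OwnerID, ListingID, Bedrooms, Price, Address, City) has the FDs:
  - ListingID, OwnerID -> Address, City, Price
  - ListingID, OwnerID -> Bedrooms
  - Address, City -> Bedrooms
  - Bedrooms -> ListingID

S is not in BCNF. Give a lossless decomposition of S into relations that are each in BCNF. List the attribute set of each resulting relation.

Candidate keys of the original relation: {Address, City, OwnerID}, {Bedrooms, OwnerID}, {ListingID, OwnerID}.
Within {Address, Bedrooms, City, ListingID, OwnerID, Price}: {Address, City}⁺ ∩ {Address, Bedrooms, City, ListingID, OwnerID, Price} = {Address, Bedrooms, City, ListingID}, not the whole set, so Address, City -> Bedrooms, ListingID violates BCNF; decompose into {Address, Bedrooms, City, ListingID} and {Address, City, OwnerID, Price}.
Within {Address, Bedrooms, City, ListingID}: {Bedrooms}⁺ ∩ {Address, Bedrooms, City, ListingID} = {Bedrooms, ListingID}, not the whole set, so Bedrooms -> ListingID violates BCNF; decompose into {Bedrooms, ListingID} and {Address, Bedrooms, City}.
{Bedrooms, ListingID} has no BCNF violation.
{Address, Bedrooms, City} has no BCNF violation.
{Address, City, OwnerID, Price} has no BCNF violation.

{Address, Bedrooms, City}; {Address, City, OwnerID, Price}; {Bedrooms, ListingID}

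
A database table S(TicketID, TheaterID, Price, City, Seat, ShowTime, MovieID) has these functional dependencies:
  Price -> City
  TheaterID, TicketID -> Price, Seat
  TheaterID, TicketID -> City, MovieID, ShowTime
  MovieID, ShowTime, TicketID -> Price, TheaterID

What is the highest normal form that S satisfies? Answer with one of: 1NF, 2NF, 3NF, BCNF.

2NF

Candidate keys: {MovieID, ShowTime, TicketID}, {TheaterID, TicketID}. Prime attributes: {MovieID, ShowTime, TheaterID, TicketID}.
For Price -> City we have {Price}⁺ = {City, Price}; {Price} is not a superkey, so BCNF fails.
Because {City} is non-prime and the left side of Price -> City is not a superkey, the relation is not in 3NF.
No non-prime attribute depends on a proper subset of any candidate key, so 2NF holds.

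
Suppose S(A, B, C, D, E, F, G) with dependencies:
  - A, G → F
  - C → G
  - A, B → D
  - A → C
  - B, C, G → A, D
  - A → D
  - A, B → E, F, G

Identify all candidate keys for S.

{A, B}, {B, C}

No FD produces {B}, so it must be in every candidate key.
{A, B}⁺ = {A, B, C, D, E, F, G}, which is every attribute, so {A, B} is a candidate key.
{B, C}⁺ = {A, B, C, D, E, F, G}, which is every attribute, so {B, C} is a candidate key.
Any other superkey properly contains one of these, so there are no further candidate keys.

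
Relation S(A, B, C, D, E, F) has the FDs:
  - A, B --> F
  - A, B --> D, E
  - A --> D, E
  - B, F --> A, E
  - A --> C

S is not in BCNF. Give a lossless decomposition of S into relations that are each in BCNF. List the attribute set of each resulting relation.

Candidate keys of the original relation: {A, B}, {B, F}.
In {A, B, C, D, E, F}, {A} is not a superkey ({A}⁺ restricted to this set is {A, C, D, E}), so split on A --> C, D, E into {A, C, D, E} and {A, B, F}.
{A, C, D, E}: every determinant is a superkey — BCNF.
{A, B, F}: every determinant is a superkey — BCNF.

{A, B, F}; {A, C, D, E}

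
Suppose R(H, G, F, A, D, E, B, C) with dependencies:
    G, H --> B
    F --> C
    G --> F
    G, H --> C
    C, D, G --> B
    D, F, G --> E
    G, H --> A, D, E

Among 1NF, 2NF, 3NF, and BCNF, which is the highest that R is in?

1NF

Candidate key: {G, H}. Prime attributes: {G, H}.
For F --> C we have {F}⁺ = {C, F}; {F} is not a superkey, so BCNF fails.
Because {C} is non-prime and the left side of F --> C is not a superkey, the relation is not in 3NF.
{G} is a proper subset of the key {G, H}, and {G}⁺ contains the non-prime attributes {C, F} — a partial dependency, so 2NF is violated.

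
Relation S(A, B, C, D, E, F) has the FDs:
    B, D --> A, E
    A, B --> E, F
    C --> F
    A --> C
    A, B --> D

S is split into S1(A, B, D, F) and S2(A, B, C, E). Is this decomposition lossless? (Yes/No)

Yes

S1 ∩ S2 = {A, B}; its closure under F is {A, B, C, D, E, F}.
Since S1 ⊆ {A, B, C, D, E, F}, the intersection is a superkey of S1; the decomposition is lossless.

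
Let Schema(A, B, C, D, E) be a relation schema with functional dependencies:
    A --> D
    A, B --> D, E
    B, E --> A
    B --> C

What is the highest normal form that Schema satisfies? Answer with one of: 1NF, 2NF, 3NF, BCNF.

Candidate keys: {A, B}, {B, E}. Prime attributes: {A, B, E}.
A --> D: {A}⁺ = {A, D}, which is not all of the attributes, so the left side is not a superkey — BCNF is violated.
A --> D determines the non-prime attribute {D} from a non-superkey — 3NF is violated.
The proper key subset {A} of {A, B} determines non-prime {D}, so the relation is not even in 2NF.

1NF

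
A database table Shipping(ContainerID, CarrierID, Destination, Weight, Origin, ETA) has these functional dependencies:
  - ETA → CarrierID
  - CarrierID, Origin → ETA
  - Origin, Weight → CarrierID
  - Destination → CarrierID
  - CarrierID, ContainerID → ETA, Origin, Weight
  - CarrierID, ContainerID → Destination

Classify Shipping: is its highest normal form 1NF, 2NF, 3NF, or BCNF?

Candidate keys: {CarrierID, ContainerID}, {ContainerID, Destination}, {ContainerID, ETA}, {ContainerID, Origin, Weight}. Prime attributes: {CarrierID, ContainerID, Destination, ETA, Origin, Weight}.
ETA → CarrierID: {ETA}⁺ = {CarrierID, ETA}, which is not all of the attributes, so the left side is not a superkey — BCNF is violated.
Its right-hand attributes {CarrierID} are all prime, as are those of every other non-superkey FD — the relation is in 3NF.

3NF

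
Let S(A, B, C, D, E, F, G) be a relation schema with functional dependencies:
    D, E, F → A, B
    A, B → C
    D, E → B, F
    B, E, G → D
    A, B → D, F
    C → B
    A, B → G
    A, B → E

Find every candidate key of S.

Closure of {A, B} is {A, B, C, D, E, F, G}, the whole schema; {A, B} is a candidate key.
Closure of {A, C} is {A, B, C, D, E, F, G}, the whole schema; {A, C} is a candidate key.
Closure of {D, E} is {A, B, C, D, E, F, G}, the whole schema; {D, E} is a candidate key.
Closure of {B, E, G} is {A, B, C, D, E, F, G}, the whole schema; {B, E, G} is a candidate key.
Closure of {C, E, G} is {A, B, C, D, E, F, G}, the whole schema; {C, E, G} is a candidate key.
No proper subset of any of these is a key, and no other minimal superkey exists.

{A, B}, {A, C}, {B, E, G}, {C, E, G}, {D, E}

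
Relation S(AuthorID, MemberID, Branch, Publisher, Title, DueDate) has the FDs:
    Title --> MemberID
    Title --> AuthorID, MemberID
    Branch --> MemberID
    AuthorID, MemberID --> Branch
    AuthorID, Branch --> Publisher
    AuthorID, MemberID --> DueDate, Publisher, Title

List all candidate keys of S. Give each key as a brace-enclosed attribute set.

{AuthorID, Branch}, {AuthorID, MemberID}, {Title}

{Title} is a candidate key since {Title}⁺ = {AuthorID, Branch, DueDate, MemberID, Publisher, Title} covers every attribute.
{AuthorID, Branch} is a candidate key since {AuthorID, Branch}⁺ = {AuthorID, Branch, DueDate, MemberID, Publisher, Title} covers every attribute.
{AuthorID, MemberID} is a candidate key since {AuthorID, MemberID}⁺ = {AuthorID, Branch, DueDate, MemberID, Publisher, Title} covers every attribute.
These are minimal and exhaustive — every other superkey contains one of them.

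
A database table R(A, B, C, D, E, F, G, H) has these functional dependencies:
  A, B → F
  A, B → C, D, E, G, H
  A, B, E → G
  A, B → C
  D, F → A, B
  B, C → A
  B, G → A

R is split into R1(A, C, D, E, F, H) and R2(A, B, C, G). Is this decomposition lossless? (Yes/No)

No

R1 ∩ R2 = {A, C}; its closure under F is {A, C}.
Neither R1 nor R2 is contained in that closure, so the decomposition is lossy.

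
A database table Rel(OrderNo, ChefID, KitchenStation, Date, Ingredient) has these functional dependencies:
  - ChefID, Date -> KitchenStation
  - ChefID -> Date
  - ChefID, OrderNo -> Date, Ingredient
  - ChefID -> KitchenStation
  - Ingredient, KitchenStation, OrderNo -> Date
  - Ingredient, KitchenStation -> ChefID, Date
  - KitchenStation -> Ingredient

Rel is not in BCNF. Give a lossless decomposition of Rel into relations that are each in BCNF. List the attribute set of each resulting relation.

Candidate keys of the original relation: {ChefID, OrderNo}, {KitchenStation, OrderNo}.
In {ChefID, Date, Ingredient, KitchenStation, OrderNo}, {ChefID, Date} is not a superkey ({ChefID, Date}⁺ restricted to this set is {ChefID, Date, Ingredient, KitchenStation}), so split on ChefID, Date -> Ingredient, KitchenStation into {ChefID, Date, Ingredient, KitchenStation} and {ChefID, Date, OrderNo}.
{ChefID, Date, Ingredient, KitchenStation} is in BCNF.
In {ChefID, Date, OrderNo}, {ChefID} is not a superkey ({ChefID}⁺ restricted to this set is {ChefID, Date}), so split on ChefID -> Date into {ChefID, Date} and {ChefID, OrderNo}.
{ChefID, Date} is in BCNF.
{ChefID, OrderNo} is in BCNF.

{ChefID, Date, Ingredient, KitchenStation}; {ChefID, OrderNo}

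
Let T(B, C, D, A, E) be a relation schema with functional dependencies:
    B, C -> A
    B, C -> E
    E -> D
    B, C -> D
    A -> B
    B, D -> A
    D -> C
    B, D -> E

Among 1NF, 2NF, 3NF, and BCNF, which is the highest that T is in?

Candidate keys: {A, C}, {A, D}, {A, E}, {B, C}, {B, D}, {B, E}. Prime attributes: {A, B, C, D, E}.
For E -> D we have {E}⁺ = {C, D, E}; {E} is not a superkey, so BCNF fails.
Its right-hand attributes {D} are all prime, as are those of every other non-superkey FD — the relation is in 3NF.

3NF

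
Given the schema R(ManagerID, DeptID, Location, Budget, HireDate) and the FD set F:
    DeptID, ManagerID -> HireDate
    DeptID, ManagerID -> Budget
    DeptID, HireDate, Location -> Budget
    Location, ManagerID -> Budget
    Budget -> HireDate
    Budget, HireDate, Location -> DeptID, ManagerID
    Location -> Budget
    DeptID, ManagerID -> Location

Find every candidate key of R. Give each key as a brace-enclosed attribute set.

{Location} is a candidate key since {Location}⁺ = {Budget, DeptID, HireDate, Location, ManagerID} covers every attribute.
{DeptID, ManagerID} is a candidate key since {DeptID, ManagerID}⁺ = {Budget, DeptID, HireDate, Location, ManagerID} covers every attribute.
These are minimal and exhaustive — every other superkey contains one of them.

{DeptID, ManagerID}, {Location}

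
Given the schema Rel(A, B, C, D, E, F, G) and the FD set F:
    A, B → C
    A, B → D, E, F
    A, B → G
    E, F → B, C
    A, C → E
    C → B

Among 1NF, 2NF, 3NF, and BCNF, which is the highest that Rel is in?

Candidate keys: {A, B}, {A, C}, {A, E, F}. Prime attributes: {A, B, C, E, F}.
E, F → B, C breaks BCNF: {E, F}⁺ = {B, C, E, F}, so {E, F} is not a superkey.
Its right-hand attributes {B, C} are all prime, as are those of every other non-superkey FD — the relation is in 3NF.

3NF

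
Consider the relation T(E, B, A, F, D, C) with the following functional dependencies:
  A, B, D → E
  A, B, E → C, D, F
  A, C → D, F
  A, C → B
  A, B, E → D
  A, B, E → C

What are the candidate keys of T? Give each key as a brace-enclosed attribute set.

{A} never appears on the right of any FD, so every key must include it.
{A, C}⁺ = {A, B, C, D, E, F}, which is every attribute, so {A, C} is a candidate key.
{A, B, D}⁺ = {A, B, C, D, E, F}, which is every attribute, so {A, B, D} is a candidate key.
{A, B, E}⁺ = {A, B, C, D, E, F}, which is every attribute, so {A, B, E} is a candidate key.
Any other superkey properly contains one of these, so there are no further candidate keys.

{A, B, D}, {A, B, E}, {A, C}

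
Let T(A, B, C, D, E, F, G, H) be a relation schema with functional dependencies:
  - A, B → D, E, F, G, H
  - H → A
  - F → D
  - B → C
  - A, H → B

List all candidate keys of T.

{A, B}, {H}

Closure of {H} is {A, B, C, D, E, F, G, H}, the whole schema; {H} is a candidate key.
Closure of {A, B} is {A, B, C, D, E, F, G, H}, the whole schema; {A, B} is a candidate key.
Any other superkey properly contains one of these, so there are no further candidate keys.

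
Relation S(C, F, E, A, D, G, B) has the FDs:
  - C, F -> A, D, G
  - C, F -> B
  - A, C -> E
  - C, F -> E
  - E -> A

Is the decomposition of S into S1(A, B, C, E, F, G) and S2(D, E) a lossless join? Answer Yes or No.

No

The shared attributes are {E} and {E}⁺ = {A, E}.
The closure covers neither S1 nor S2 entirely; the join is not lossless.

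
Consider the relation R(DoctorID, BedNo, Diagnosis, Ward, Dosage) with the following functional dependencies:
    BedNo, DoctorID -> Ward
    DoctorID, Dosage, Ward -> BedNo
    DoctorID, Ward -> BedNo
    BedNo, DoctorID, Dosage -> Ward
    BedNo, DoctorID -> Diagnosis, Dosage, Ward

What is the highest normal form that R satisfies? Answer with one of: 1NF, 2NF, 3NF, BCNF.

Candidate keys: {BedNo, DoctorID}, {DoctorID, Ward}. Prime attributes: {BedNo, DoctorID, Ward}.
The left-hand side of every FD is a superkey, so BCNF is satisfied.

BCNF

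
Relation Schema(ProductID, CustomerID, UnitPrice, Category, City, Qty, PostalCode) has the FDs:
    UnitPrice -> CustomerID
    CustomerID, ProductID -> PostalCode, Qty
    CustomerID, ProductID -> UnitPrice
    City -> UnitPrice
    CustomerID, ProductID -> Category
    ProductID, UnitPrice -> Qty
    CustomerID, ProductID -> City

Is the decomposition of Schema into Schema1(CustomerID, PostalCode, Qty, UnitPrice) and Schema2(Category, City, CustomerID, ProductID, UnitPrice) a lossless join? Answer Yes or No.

No

Schema1 ∩ Schema2 = {CustomerID, UnitPrice}; its closure under F is {CustomerID, UnitPrice}.
Neither Schema1 nor Schema2 is contained in that closure, so the decomposition is lossy.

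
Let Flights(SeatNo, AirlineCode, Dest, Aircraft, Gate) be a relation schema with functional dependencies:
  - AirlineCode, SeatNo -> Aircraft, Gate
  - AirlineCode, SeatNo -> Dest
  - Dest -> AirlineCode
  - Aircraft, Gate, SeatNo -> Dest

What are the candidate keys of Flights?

Attributes never on any right-hand side: {SeatNo} — every candidate key must contain it.
Closure of {AirlineCode, SeatNo} is {Aircraft, AirlineCode, Dest, Gate, SeatNo}, the whole schema; {AirlineCode, SeatNo} is a candidate key.
Closure of {Dest, SeatNo} is {Aircraft, AirlineCode, Dest, Gate, SeatNo}, the whole schema; {Dest, SeatNo} is a candidate key.
Closure of {Aircraft, Gate, SeatNo} is {Aircraft, AirlineCode, Dest, Gate, SeatNo}, the whole schema; {Aircraft, Gate, SeatNo} is a candidate key.
These are minimal and exhaustive — every other superkey contains one of them.

{Aircraft, Gate, SeatNo}, {AirlineCode, SeatNo}, {Dest, SeatNo}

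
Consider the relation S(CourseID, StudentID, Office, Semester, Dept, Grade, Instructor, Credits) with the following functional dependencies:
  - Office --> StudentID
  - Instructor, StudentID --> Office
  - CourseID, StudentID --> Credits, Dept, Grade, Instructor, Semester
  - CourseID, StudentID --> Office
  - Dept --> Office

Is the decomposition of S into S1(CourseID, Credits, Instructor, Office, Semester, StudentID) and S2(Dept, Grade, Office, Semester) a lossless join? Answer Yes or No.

No

Common attributes: {Office, Semester}; their closure is {Office, Semester, StudentID}.
S1 ⊄ {Office, Semester, StudentID} and S2 ⊄ {Office, Semester, StudentID}, so the split is lossy.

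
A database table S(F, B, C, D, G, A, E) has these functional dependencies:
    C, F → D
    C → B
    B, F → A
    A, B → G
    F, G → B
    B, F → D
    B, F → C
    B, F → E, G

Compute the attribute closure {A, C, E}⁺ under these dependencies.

Start with {A, C, E}.
C → B applies; add {B} → now {A, B, C, E}.
A, B → G applies; add {G} → now {A, B, C, E, G}.
No further FD applies.

{A, B, C, E, G}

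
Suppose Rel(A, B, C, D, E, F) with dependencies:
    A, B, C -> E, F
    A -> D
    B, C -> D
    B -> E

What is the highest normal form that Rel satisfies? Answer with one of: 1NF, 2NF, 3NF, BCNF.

Candidate key: {A, B, C}. Prime attributes: {A, B, C}.
A -> D breaks BCNF: {A}⁺ = {A, D}, so {A} is not a superkey.
Because {D} is non-prime and the left side of A -> D is not a superkey, the relation is not in 3NF.
The proper key subset {A} of {A, B, C} determines non-prime {D}, so the relation is not even in 2NF.

1NF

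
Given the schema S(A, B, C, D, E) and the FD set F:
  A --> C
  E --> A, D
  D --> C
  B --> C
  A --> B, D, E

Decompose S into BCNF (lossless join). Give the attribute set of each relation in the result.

Candidate keys of the original relation: {A}, {E}.
Within {A, B, C, D, E}: {D}⁺ ∩ {A, B, C, D, E} = {C, D}, not the whole set, so D --> C violates BCNF; decompose into {C, D} and {A, B, D, E}.
{C, D} is in BCNF.
{A, B, D, E} is in BCNF.

{A, B, D, E}; {C, D}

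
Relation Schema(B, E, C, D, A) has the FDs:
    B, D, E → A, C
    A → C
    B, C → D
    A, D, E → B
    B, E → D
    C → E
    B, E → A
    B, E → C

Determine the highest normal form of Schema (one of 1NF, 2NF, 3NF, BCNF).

Candidate keys: {A, B}, {A, D}, {B, C}, {B, E}. Prime attributes: {A, B, C, D, E}.
For A → C we have {A}⁺ = {A, C, E}; {A} is not a superkey, so BCNF fails.
But every attribute on its right side ({C}) is prime, and the same holds for every other non-superkey FD, so 3NF still holds.

3NF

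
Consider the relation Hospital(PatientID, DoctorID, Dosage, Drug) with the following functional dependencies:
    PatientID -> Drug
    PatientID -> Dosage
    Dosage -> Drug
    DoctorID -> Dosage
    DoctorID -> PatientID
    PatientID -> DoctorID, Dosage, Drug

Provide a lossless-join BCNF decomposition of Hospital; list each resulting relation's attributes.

{DoctorID, Dosage, PatientID}; {Dosage, Drug}

Candidate keys of the original relation: {DoctorID}, {PatientID}.
Within {DoctorID, Dosage, Drug, PatientID}: {Dosage}⁺ ∩ {DoctorID, Dosage, Drug, PatientID} = {Dosage, Drug}, not the whole set, so Dosage -> Drug violates BCNF; decompose into {Dosage, Drug} and {DoctorID, Dosage, PatientID}.
{Dosage, Drug} has no BCNF violation.
{DoctorID, Dosage, PatientID} has no BCNF violation.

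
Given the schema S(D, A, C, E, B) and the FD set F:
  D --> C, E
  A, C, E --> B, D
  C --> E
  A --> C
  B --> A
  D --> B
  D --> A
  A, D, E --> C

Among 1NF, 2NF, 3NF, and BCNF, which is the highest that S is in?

2NF

Candidate keys: {A}, {B}, {D}. Prime attributes: {A, B, D}.
C --> E breaks BCNF: {C}⁺ = {C, E}, so {C} is not a superkey.
C --> E determines the non-prime attribute {E} from a non-superkey — 3NF is violated.
With only single-attribute keys there can be no partial dependency, so 2NF holds.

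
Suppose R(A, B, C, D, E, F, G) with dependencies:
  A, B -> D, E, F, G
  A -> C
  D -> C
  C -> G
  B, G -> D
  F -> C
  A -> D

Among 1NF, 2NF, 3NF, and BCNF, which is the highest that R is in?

1NF

Candidate key: {A, B}. Prime attributes: {A, B}.
A -> C breaks BCNF: {A}⁺ = {A, C, D, G}, so {A} is not a superkey.
Because {C} is non-prime and the left side of A -> C is not a superkey, the relation is not in 3NF.
The proper key subset {A} of {A, B} determines non-prime {C, D, G}, so the relation is not even in 2NF.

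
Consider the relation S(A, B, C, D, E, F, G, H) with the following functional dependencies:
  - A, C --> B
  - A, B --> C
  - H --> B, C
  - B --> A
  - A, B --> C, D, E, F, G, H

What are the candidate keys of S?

{B}⁺ = {A, B, C, D, E, F, G, H} — all of the relation — so {B} is a candidate key.
{H}⁺ = {A, B, C, D, E, F, G, H} — all of the relation — so {H} is a candidate key.
{A, C}⁺ = {A, B, C, D, E, F, G, H} — all of the relation — so {A, C} is a candidate key.
No proper subset of any of these is a key, and no other minimal superkey exists.

{A, C}, {B}, {H}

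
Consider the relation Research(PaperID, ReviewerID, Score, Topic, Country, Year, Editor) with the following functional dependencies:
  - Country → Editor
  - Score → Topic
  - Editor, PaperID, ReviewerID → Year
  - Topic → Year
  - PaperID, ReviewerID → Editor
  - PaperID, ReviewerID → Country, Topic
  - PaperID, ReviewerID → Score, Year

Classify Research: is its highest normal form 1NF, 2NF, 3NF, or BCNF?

2NF

Candidate key: {PaperID, ReviewerID}. Prime attributes: {PaperID, ReviewerID}.
Country → Editor: {Country}⁺ = {Country, Editor}, which is not all of the attributes, so the left side is not a superkey — BCNF is violated.
Country → Editor determines the non-prime attribute {Editor} from a non-superkey — 3NF is violated.
Checking every proper subset of each key, none determines a non-prime attribute — 2NF is satisfied.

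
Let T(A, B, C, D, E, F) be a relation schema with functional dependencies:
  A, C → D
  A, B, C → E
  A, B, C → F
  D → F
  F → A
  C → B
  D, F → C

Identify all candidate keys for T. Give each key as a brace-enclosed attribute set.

{A, C}, {C, F}, {D}

{D}⁺ = {A, B, C, D, E, F} — all of the relation — so {D} is a candidate key.
{A, C}⁺ = {A, B, C, D, E, F} — all of the relation — so {A, C} is a candidate key.
{C, F}⁺ = {A, B, C, D, E, F} — all of the relation — so {C, F} is a candidate key.
Any other superkey properly contains one of these, so there are no further candidate keys.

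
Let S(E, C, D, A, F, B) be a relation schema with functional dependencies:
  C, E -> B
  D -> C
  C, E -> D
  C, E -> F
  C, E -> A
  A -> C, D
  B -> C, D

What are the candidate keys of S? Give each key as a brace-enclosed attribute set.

{A, E}, {B, E}, {C, E}, {D, E}

No FD produces {E}, so it must be in every candidate key.
Closure of {A, E} is {A, B, C, D, E, F}, the whole schema; {A, E} is a candidate key.
Closure of {B, E} is {A, B, C, D, E, F}, the whole schema; {B, E} is a candidate key.
Closure of {C, E} is {A, B, C, D, E, F}, the whole schema; {C, E} is a candidate key.
Closure of {D, E} is {A, B, C, D, E, F}, the whole schema; {D, E} is a candidate key.
Any other superkey properly contains one of these, so there are no further candidate keys.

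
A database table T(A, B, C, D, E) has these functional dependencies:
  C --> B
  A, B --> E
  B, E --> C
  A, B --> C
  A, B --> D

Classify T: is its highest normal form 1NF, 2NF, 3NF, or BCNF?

Candidate keys: {A, B}, {A, C}. Prime attributes: {A, B, C}.
For C --> B we have {C}⁺ = {B, C}; {C} is not a superkey, so BCNF fails.
Since {B} ⊆ prime attributes and every other non-superkey FD also has a prime right side, the schema is in 3NF.

3NF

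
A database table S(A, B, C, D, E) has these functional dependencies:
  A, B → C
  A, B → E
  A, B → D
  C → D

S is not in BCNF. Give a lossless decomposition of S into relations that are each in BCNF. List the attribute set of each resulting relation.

Candidate key of the original relation: {A, B}.
Within {A, B, C, D, E}: {C}⁺ ∩ {A, B, C, D, E} = {C, D}, not the whole set, so C → D violates BCNF; decompose into {C, D} and {A, B, C, E}.
{C, D}: every determinant is a superkey — BCNF.
{A, B, C, E}: every determinant is a superkey — BCNF.

{A, B, C, E}; {C, D}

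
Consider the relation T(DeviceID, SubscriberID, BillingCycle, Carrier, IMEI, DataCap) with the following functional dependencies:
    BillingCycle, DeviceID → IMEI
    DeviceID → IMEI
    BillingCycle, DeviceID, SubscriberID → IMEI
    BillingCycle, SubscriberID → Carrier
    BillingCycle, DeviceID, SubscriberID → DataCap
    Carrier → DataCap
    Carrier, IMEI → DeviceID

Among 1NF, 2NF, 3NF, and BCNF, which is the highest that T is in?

1NF

Candidate keys: {BillingCycle, DeviceID, SubscriberID}, {BillingCycle, IMEI, SubscriberID}. Prime attributes: {BillingCycle, DeviceID, IMEI, SubscriberID}.
BillingCycle, DeviceID → IMEI: {BillingCycle, DeviceID}⁺ = {BillingCycle, DeviceID, IMEI}, which is not all of the attributes, so the left side is not a superkey — BCNF is violated.
BillingCycle, SubscriberID → Carrier has non-prime {Carrier} on the right and a non-superkey on the left, so 3NF fails.
The proper key subset {BillingCycle, SubscriberID} of {BillingCycle, DeviceID, SubscriberID} determines non-prime {Carrier, DataCap}, so the relation is not even in 2NF.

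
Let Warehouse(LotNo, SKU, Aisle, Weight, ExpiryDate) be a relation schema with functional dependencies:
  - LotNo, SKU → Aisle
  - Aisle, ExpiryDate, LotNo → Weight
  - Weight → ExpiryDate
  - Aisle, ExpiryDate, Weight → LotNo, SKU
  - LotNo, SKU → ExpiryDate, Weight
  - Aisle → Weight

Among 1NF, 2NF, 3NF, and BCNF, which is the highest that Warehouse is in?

2NF

Candidate keys: {Aisle}, {LotNo, SKU}. Prime attributes: {Aisle, LotNo, SKU}.
For Weight → ExpiryDate we have {Weight}⁺ = {ExpiryDate, Weight}; {Weight} is not a superkey, so BCNF fails.
Because {ExpiryDate} is non-prime and the left side of Weight → ExpiryDate is not a superkey, the relation is not in 3NF.
No proper subset of a key has a non-prime attribute in its closure, so there is no partial dependency; 2NF holds.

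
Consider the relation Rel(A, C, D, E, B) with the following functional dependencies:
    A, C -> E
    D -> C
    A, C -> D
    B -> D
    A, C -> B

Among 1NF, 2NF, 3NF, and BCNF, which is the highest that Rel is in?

3NF

Candidate keys: {A, B}, {A, C}, {A, D}. Prime attributes: {A, B, C, D}.
D -> C breaks BCNF: {D}⁺ = {C, D}, so {D} is not a superkey.
Its right-hand attributes {C} are all prime, as are those of every other non-superkey FD — the relation is in 3NF.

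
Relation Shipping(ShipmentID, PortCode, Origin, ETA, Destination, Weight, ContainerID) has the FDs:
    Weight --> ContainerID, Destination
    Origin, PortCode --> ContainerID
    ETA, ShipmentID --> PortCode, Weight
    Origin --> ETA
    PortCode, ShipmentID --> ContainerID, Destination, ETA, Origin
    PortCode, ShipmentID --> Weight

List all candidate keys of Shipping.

No FD produces {ShipmentID}, so it must be in every candidate key.
{ETA, ShipmentID}⁺ = {ContainerID, Destination, ETA, Origin, PortCode, ShipmentID, Weight}, which is every attribute, so {ETA, ShipmentID} is a candidate key.
{Origin, ShipmentID}⁺ = {ContainerID, Destination, ETA, Origin, PortCode, ShipmentID, Weight}, which is every attribute, so {Origin, ShipmentID} is a candidate key.
{PortCode, ShipmentID}⁺ = {ContainerID, Destination, ETA, Origin, PortCode, ShipmentID, Weight}, which is every attribute, so {PortCode, ShipmentID} is a candidate key.
These are minimal and exhaustive — every other superkey contains one of them.

{ETA, ShipmentID}, {Origin, ShipmentID}, {PortCode, ShipmentID}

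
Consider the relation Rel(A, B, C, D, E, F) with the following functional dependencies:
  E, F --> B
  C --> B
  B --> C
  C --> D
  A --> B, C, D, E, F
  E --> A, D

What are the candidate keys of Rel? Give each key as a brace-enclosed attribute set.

{A}, {E}

{A} is a candidate key since {A}⁺ = {A, B, C, D, E, F} covers every attribute.
{E} is a candidate key since {E}⁺ = {A, B, C, D, E, F} covers every attribute.
Any other superkey properly contains one of these, so there are no further candidate keys.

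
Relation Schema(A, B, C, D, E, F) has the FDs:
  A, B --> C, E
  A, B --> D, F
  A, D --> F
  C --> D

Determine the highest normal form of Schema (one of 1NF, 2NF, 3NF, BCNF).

2NF

Candidate key: {A, B}. Prime attributes: {A, B}.
A, D --> F: {A, D}⁺ = {A, D, F}, which is not all of the attributes, so the left side is not a superkey — BCNF is violated.
A, D --> F has non-prime {F} on the right and a non-superkey on the left, so 3NF fails.
No non-prime attribute depends on a proper subset of any candidate key, so 2NF holds.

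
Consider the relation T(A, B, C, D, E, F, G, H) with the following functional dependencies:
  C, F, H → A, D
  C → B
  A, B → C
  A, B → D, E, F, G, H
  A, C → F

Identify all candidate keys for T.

{A, B} is a candidate key since {A, B}⁺ = {A, B, C, D, E, F, G, H} covers every attribute.
{A, C} is a candidate key since {A, C}⁺ = {A, B, C, D, E, F, G, H} covers every attribute.
{C, F, H} is a candidate key since {C, F, H}⁺ = {A, B, C, D, E, F, G, H} covers every attribute.
These are minimal and exhaustive — every other superkey contains one of them.

{A, B}, {A, C}, {C, F, H}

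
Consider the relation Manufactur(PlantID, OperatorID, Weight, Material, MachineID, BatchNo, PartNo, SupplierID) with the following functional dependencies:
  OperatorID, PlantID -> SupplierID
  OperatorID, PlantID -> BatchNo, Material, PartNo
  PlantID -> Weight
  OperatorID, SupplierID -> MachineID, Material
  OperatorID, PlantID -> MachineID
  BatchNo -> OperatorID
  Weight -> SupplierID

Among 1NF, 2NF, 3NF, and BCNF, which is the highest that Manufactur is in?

Candidate keys: {BatchNo, PlantID}, {OperatorID, PlantID}. Prime attributes: {BatchNo, OperatorID, PlantID}.
PlantID -> Weight breaks BCNF: {PlantID}⁺ = {PlantID, SupplierID, Weight}, so {PlantID} is not a superkey.
PlantID -> Weight has non-prime {Weight} on the right and a non-superkey on the left, so 3NF fails.
{PlantID} is a proper subset of the key {BatchNo, PlantID}, and {PlantID}⁺ contains the non-prime attributes {SupplierID, Weight} — a partial dependency, so 2NF is violated.

1NF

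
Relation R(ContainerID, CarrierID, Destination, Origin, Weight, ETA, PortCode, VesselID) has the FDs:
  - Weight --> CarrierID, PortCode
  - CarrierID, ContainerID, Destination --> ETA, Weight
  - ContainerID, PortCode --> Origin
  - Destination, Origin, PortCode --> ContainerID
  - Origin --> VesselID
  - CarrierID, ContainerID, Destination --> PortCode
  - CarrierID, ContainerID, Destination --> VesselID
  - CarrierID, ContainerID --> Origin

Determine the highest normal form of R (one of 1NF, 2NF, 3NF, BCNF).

1NF

Candidate keys: {CarrierID, ContainerID, Destination}, {CarrierID, Destination, Origin, PortCode}, {ContainerID, Destination, Weight}, {Destination, Origin, Weight}. Prime attributes: {CarrierID, ContainerID, Destination, Origin, PortCode, Weight}.
For Weight --> CarrierID, PortCode we have {Weight}⁺ = {CarrierID, PortCode, Weight}; {Weight} is not a superkey, so BCNF fails.
Because {VesselID} is non-prime and the left side of Origin --> VesselID is not a superkey, the relation is not in 3NF.
{CarrierID, ContainerID} is a proper subset of the key {CarrierID, ContainerID, Destination}, and {CarrierID, ContainerID}⁺ contains the non-prime attribute {VesselID} — a partial dependency, so 2NF is violated.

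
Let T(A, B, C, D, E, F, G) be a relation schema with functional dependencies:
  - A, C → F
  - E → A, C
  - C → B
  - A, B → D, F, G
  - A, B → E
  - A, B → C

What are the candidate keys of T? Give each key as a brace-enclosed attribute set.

{E}⁺ = {A, B, C, D, E, F, G}, which is every attribute, so {E} is a candidate key.
{A, B}⁺ = {A, B, C, D, E, F, G}, which is every attribute, so {A, B} is a candidate key.
{A, C}⁺ = {A, B, C, D, E, F, G}, which is every attribute, so {A, C} is a candidate key.
Any other superkey properly contains one of these, so there are no further candidate keys.

{A, B}, {A, C}, {E}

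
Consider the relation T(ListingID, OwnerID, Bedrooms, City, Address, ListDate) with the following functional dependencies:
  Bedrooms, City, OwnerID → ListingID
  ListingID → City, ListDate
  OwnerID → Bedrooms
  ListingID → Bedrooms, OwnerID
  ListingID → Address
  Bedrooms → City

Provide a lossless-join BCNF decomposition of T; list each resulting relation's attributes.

{Address, Bedrooms, ListDate, ListingID, OwnerID}; {Bedrooms, City}

Candidate keys of the original relation: {ListingID}, {OwnerID}.
In {Address, Bedrooms, City, ListDate, ListingID, OwnerID}, {Bedrooms} is not a superkey ({Bedrooms}⁺ restricted to this set is {Bedrooms, City}), so split on Bedrooms → City into {Bedrooms, City} and {Address, Bedrooms, ListDate, ListingID, OwnerID}.
{Bedrooms, City} has no BCNF violation.
{Address, Bedrooms, ListDate, ListingID, OwnerID} has no BCNF violation.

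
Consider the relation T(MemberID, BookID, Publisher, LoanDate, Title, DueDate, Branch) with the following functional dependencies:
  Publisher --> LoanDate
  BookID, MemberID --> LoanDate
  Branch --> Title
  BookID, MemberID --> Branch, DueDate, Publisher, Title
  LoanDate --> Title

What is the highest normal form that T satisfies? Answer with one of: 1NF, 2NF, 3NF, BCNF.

2NF

Candidate key: {BookID, MemberID}. Prime attributes: {BookID, MemberID}.
Publisher --> LoanDate breaks BCNF: {Publisher}⁺ = {LoanDate, Publisher, Title}, so {Publisher} is not a superkey.
Publisher --> LoanDate has non-prime {LoanDate} on the right and a non-superkey on the left, so 3NF fails.
No non-prime attribute depends on a proper subset of any candidate key, so 2NF holds.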